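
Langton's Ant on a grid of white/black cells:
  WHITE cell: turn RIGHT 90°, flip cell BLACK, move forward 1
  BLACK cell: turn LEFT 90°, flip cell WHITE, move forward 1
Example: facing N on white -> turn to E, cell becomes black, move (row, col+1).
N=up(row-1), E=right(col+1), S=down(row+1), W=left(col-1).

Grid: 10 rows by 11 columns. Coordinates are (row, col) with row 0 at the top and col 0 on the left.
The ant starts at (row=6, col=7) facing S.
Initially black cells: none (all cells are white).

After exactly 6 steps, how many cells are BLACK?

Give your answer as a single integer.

Answer: 4

Derivation:
Step 1: on WHITE (6,7): turn R to W, flip to black, move to (6,6). |black|=1
Step 2: on WHITE (6,6): turn R to N, flip to black, move to (5,6). |black|=2
Step 3: on WHITE (5,6): turn R to E, flip to black, move to (5,7). |black|=3
Step 4: on WHITE (5,7): turn R to S, flip to black, move to (6,7). |black|=4
Step 5: on BLACK (6,7): turn L to E, flip to white, move to (6,8). |black|=3
Step 6: on WHITE (6,8): turn R to S, flip to black, move to (7,8). |black|=4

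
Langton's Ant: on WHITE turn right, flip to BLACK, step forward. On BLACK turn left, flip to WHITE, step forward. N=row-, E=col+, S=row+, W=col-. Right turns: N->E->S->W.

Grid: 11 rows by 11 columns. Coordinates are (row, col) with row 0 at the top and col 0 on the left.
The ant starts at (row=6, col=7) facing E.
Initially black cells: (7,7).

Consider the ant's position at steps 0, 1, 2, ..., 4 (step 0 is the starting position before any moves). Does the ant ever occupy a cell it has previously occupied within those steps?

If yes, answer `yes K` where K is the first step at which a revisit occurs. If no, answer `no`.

Step 1: on WHITE (6,7): turn R to S, flip to black, move to (7,7). |black|=2 — new cell
Step 2: on BLACK (7,7): turn L to E, flip to white, move to (7,8). |black|=1 — new cell
Step 3: on WHITE (7,8): turn R to S, flip to black, move to (8,8). |black|=2 — new cell
Step 4: on WHITE (8,8): turn R to W, flip to black, move to (8,7). |black|=3 — new cell
No revisit within 4 steps.

Answer: no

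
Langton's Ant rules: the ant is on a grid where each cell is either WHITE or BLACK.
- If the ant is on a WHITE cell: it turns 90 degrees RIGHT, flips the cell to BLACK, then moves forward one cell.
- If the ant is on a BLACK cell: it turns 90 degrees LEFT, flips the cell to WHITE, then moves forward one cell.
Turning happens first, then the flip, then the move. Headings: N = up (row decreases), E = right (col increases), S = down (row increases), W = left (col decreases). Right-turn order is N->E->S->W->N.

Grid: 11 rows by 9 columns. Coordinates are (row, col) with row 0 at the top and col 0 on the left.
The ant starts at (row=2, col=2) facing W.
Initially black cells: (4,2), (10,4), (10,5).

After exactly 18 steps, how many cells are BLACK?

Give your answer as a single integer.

Step 1: on WHITE (2,2): turn R to N, flip to black, move to (1,2). |black|=4
Step 2: on WHITE (1,2): turn R to E, flip to black, move to (1,3). |black|=5
Step 3: on WHITE (1,3): turn R to S, flip to black, move to (2,3). |black|=6
Step 4: on WHITE (2,3): turn R to W, flip to black, move to (2,2). |black|=7
Step 5: on BLACK (2,2): turn L to S, flip to white, move to (3,2). |black|=6
Step 6: on WHITE (3,2): turn R to W, flip to black, move to (3,1). |black|=7
Step 7: on WHITE (3,1): turn R to N, flip to black, move to (2,1). |black|=8
Step 8: on WHITE (2,1): turn R to E, flip to black, move to (2,2). |black|=9
Step 9: on WHITE (2,2): turn R to S, flip to black, move to (3,2). |black|=10
Step 10: on BLACK (3,2): turn L to E, flip to white, move to (3,3). |black|=9
Step 11: on WHITE (3,3): turn R to S, flip to black, move to (4,3). |black|=10
Step 12: on WHITE (4,3): turn R to W, flip to black, move to (4,2). |black|=11
Step 13: on BLACK (4,2): turn L to S, flip to white, move to (5,2). |black|=10
Step 14: on WHITE (5,2): turn R to W, flip to black, move to (5,1). |black|=11
Step 15: on WHITE (5,1): turn R to N, flip to black, move to (4,1). |black|=12
Step 16: on WHITE (4,1): turn R to E, flip to black, move to (4,2). |black|=13
Step 17: on WHITE (4,2): turn R to S, flip to black, move to (5,2). |black|=14
Step 18: on BLACK (5,2): turn L to E, flip to white, move to (5,3). |black|=13

Answer: 13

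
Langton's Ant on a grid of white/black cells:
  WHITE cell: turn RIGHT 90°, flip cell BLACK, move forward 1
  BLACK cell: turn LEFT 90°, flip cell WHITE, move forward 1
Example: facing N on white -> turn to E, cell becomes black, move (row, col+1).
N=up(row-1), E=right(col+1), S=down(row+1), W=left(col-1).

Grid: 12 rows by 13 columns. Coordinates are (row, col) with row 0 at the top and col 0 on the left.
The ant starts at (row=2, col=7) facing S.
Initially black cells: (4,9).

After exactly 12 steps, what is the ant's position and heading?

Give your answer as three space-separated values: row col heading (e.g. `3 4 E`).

Answer: 2 9 S

Derivation:
Step 1: on WHITE (2,7): turn R to W, flip to black, move to (2,6). |black|=2
Step 2: on WHITE (2,6): turn R to N, flip to black, move to (1,6). |black|=3
Step 3: on WHITE (1,6): turn R to E, flip to black, move to (1,7). |black|=4
Step 4: on WHITE (1,7): turn R to S, flip to black, move to (2,7). |black|=5
Step 5: on BLACK (2,7): turn L to E, flip to white, move to (2,8). |black|=4
Step 6: on WHITE (2,8): turn R to S, flip to black, move to (3,8). |black|=5
Step 7: on WHITE (3,8): turn R to W, flip to black, move to (3,7). |black|=6
Step 8: on WHITE (3,7): turn R to N, flip to black, move to (2,7). |black|=7
Step 9: on WHITE (2,7): turn R to E, flip to black, move to (2,8). |black|=8
Step 10: on BLACK (2,8): turn L to N, flip to white, move to (1,8). |black|=7
Step 11: on WHITE (1,8): turn R to E, flip to black, move to (1,9). |black|=8
Step 12: on WHITE (1,9): turn R to S, flip to black, move to (2,9). |black|=9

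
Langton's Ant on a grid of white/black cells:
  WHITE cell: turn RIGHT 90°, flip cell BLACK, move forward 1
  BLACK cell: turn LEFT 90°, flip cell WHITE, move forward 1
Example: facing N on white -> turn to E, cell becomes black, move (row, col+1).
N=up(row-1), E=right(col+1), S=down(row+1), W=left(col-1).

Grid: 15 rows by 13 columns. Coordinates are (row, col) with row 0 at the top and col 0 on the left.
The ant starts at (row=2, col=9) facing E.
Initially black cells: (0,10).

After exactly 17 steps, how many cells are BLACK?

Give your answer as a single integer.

Answer: 8

Derivation:
Step 1: on WHITE (2,9): turn R to S, flip to black, move to (3,9). |black|=2
Step 2: on WHITE (3,9): turn R to W, flip to black, move to (3,8). |black|=3
Step 3: on WHITE (3,8): turn R to N, flip to black, move to (2,8). |black|=4
Step 4: on WHITE (2,8): turn R to E, flip to black, move to (2,9). |black|=5
Step 5: on BLACK (2,9): turn L to N, flip to white, move to (1,9). |black|=4
Step 6: on WHITE (1,9): turn R to E, flip to black, move to (1,10). |black|=5
Step 7: on WHITE (1,10): turn R to S, flip to black, move to (2,10). |black|=6
Step 8: on WHITE (2,10): turn R to W, flip to black, move to (2,9). |black|=7
Step 9: on WHITE (2,9): turn R to N, flip to black, move to (1,9). |black|=8
Step 10: on BLACK (1,9): turn L to W, flip to white, move to (1,8). |black|=7
Step 11: on WHITE (1,8): turn R to N, flip to black, move to (0,8). |black|=8
Step 12: on WHITE (0,8): turn R to E, flip to black, move to (0,9). |black|=9
Step 13: on WHITE (0,9): turn R to S, flip to black, move to (1,9). |black|=10
Step 14: on WHITE (1,9): turn R to W, flip to black, move to (1,8). |black|=11
Step 15: on BLACK (1,8): turn L to S, flip to white, move to (2,8). |black|=10
Step 16: on BLACK (2,8): turn L to E, flip to white, move to (2,9). |black|=9
Step 17: on BLACK (2,9): turn L to N, flip to white, move to (1,9). |black|=8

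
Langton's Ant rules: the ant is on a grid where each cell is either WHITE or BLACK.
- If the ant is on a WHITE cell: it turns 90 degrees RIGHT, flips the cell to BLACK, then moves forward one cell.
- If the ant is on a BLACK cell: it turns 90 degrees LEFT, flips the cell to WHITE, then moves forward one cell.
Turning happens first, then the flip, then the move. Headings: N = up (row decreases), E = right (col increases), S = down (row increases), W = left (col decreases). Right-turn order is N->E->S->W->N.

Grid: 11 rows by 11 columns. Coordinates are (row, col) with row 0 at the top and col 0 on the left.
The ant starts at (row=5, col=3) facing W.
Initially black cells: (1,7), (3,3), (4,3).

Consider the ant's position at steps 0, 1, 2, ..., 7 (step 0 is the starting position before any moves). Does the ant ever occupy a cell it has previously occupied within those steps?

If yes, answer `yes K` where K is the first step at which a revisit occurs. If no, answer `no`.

Step 1: on WHITE (5,3): turn R to N, flip to black, move to (4,3). |black|=4 — new cell
Step 2: on BLACK (4,3): turn L to W, flip to white, move to (4,2). |black|=3 — new cell
Step 3: on WHITE (4,2): turn R to N, flip to black, move to (3,2). |black|=4 — new cell
Step 4: on WHITE (3,2): turn R to E, flip to black, move to (3,3). |black|=5 — new cell
Step 5: on BLACK (3,3): turn L to N, flip to white, move to (2,3). |black|=4 — new cell
Step 6: on WHITE (2,3): turn R to E, flip to black, move to (2,4). |black|=5 — new cell
Step 7: on WHITE (2,4): turn R to S, flip to black, move to (3,4). |black|=6 — new cell
No revisit within 7 steps.

Answer: no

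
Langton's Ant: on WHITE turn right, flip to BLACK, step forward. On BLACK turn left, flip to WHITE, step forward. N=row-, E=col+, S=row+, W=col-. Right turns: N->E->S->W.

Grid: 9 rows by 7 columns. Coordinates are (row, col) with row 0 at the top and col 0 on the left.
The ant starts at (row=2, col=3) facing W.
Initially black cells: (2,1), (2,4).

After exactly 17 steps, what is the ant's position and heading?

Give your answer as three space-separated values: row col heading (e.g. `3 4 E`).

Answer: 1 5 N

Derivation:
Step 1: on WHITE (2,3): turn R to N, flip to black, move to (1,3). |black|=3
Step 2: on WHITE (1,3): turn R to E, flip to black, move to (1,4). |black|=4
Step 3: on WHITE (1,4): turn R to S, flip to black, move to (2,4). |black|=5
Step 4: on BLACK (2,4): turn L to E, flip to white, move to (2,5). |black|=4
Step 5: on WHITE (2,5): turn R to S, flip to black, move to (3,5). |black|=5
Step 6: on WHITE (3,5): turn R to W, flip to black, move to (3,4). |black|=6
Step 7: on WHITE (3,4): turn R to N, flip to black, move to (2,4). |black|=7
Step 8: on WHITE (2,4): turn R to E, flip to black, move to (2,5). |black|=8
Step 9: on BLACK (2,5): turn L to N, flip to white, move to (1,5). |black|=7
Step 10: on WHITE (1,5): turn R to E, flip to black, move to (1,6). |black|=8
Step 11: on WHITE (1,6): turn R to S, flip to black, move to (2,6). |black|=9
Step 12: on WHITE (2,6): turn R to W, flip to black, move to (2,5). |black|=10
Step 13: on WHITE (2,5): turn R to N, flip to black, move to (1,5). |black|=11
Step 14: on BLACK (1,5): turn L to W, flip to white, move to (1,4). |black|=10
Step 15: on BLACK (1,4): turn L to S, flip to white, move to (2,4). |black|=9
Step 16: on BLACK (2,4): turn L to E, flip to white, move to (2,5). |black|=8
Step 17: on BLACK (2,5): turn L to N, flip to white, move to (1,5). |black|=7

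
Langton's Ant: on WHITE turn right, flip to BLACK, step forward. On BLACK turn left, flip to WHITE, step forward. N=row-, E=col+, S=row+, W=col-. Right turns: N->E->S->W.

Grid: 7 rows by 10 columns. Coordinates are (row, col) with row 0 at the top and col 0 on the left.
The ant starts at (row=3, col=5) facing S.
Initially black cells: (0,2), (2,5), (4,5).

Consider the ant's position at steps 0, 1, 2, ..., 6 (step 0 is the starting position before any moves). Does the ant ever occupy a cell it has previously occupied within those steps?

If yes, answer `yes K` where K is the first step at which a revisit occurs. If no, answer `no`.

Answer: no

Derivation:
Step 1: on WHITE (3,5): turn R to W, flip to black, move to (3,4). |black|=4 — new cell
Step 2: on WHITE (3,4): turn R to N, flip to black, move to (2,4). |black|=5 — new cell
Step 3: on WHITE (2,4): turn R to E, flip to black, move to (2,5). |black|=6 — new cell
Step 4: on BLACK (2,5): turn L to N, flip to white, move to (1,5). |black|=5 — new cell
Step 5: on WHITE (1,5): turn R to E, flip to black, move to (1,6). |black|=6 — new cell
Step 6: on WHITE (1,6): turn R to S, flip to black, move to (2,6). |black|=7 — new cell
No revisit within 6 steps.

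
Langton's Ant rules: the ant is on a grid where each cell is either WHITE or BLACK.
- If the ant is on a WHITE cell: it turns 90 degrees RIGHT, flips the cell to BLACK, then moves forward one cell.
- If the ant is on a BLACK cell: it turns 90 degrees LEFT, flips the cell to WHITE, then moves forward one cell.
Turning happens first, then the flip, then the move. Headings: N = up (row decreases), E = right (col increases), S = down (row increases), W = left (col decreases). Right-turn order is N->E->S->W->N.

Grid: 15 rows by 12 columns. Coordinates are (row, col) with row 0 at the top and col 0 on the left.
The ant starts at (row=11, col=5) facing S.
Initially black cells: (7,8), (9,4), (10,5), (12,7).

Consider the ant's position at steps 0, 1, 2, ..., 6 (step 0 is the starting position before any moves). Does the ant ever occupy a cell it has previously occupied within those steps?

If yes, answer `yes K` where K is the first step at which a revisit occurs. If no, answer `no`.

Step 1: on WHITE (11,5): turn R to W, flip to black, move to (11,4). |black|=5 — new cell
Step 2: on WHITE (11,4): turn R to N, flip to black, move to (10,4). |black|=6 — new cell
Step 3: on WHITE (10,4): turn R to E, flip to black, move to (10,5). |black|=7 — new cell
Step 4: on BLACK (10,5): turn L to N, flip to white, move to (9,5). |black|=6 — new cell
Step 5: on WHITE (9,5): turn R to E, flip to black, move to (9,6). |black|=7 — new cell
Step 6: on WHITE (9,6): turn R to S, flip to black, move to (10,6). |black|=8 — new cell
No revisit within 6 steps.

Answer: no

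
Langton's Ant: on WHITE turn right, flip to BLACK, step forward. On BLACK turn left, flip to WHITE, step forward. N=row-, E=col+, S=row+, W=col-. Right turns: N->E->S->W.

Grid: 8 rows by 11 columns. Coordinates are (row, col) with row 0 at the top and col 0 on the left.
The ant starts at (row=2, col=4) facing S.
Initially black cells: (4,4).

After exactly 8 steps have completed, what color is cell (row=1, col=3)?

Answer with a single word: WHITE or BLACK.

Step 1: on WHITE (2,4): turn R to W, flip to black, move to (2,3). |black|=2
Step 2: on WHITE (2,3): turn R to N, flip to black, move to (1,3). |black|=3
Step 3: on WHITE (1,3): turn R to E, flip to black, move to (1,4). |black|=4
Step 4: on WHITE (1,4): turn R to S, flip to black, move to (2,4). |black|=5
Step 5: on BLACK (2,4): turn L to E, flip to white, move to (2,5). |black|=4
Step 6: on WHITE (2,5): turn R to S, flip to black, move to (3,5). |black|=5
Step 7: on WHITE (3,5): turn R to W, flip to black, move to (3,4). |black|=6
Step 8: on WHITE (3,4): turn R to N, flip to black, move to (2,4). |black|=7

Answer: BLACK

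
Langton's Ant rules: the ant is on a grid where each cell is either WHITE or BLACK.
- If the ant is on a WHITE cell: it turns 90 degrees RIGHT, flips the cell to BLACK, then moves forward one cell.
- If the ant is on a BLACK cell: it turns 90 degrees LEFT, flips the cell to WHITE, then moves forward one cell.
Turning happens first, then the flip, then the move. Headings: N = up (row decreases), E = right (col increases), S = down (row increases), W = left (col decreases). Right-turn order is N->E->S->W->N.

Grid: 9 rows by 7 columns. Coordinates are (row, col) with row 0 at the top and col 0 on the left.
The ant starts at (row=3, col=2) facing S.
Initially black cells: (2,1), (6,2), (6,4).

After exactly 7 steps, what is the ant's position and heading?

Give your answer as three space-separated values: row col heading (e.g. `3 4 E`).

Answer: 2 0 W

Derivation:
Step 1: on WHITE (3,2): turn R to W, flip to black, move to (3,1). |black|=4
Step 2: on WHITE (3,1): turn R to N, flip to black, move to (2,1). |black|=5
Step 3: on BLACK (2,1): turn L to W, flip to white, move to (2,0). |black|=4
Step 4: on WHITE (2,0): turn R to N, flip to black, move to (1,0). |black|=5
Step 5: on WHITE (1,0): turn R to E, flip to black, move to (1,1). |black|=6
Step 6: on WHITE (1,1): turn R to S, flip to black, move to (2,1). |black|=7
Step 7: on WHITE (2,1): turn R to W, flip to black, move to (2,0). |black|=8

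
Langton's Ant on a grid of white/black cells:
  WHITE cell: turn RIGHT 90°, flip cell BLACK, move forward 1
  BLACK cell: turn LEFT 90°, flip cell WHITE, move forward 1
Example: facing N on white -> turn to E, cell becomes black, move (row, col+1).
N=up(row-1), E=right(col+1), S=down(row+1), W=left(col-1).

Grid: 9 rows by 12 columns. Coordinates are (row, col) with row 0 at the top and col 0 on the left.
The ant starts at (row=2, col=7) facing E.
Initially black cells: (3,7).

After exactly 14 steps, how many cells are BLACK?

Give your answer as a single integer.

Answer: 5

Derivation:
Step 1: on WHITE (2,7): turn R to S, flip to black, move to (3,7). |black|=2
Step 2: on BLACK (3,7): turn L to E, flip to white, move to (3,8). |black|=1
Step 3: on WHITE (3,8): turn R to S, flip to black, move to (4,8). |black|=2
Step 4: on WHITE (4,8): turn R to W, flip to black, move to (4,7). |black|=3
Step 5: on WHITE (4,7): turn R to N, flip to black, move to (3,7). |black|=4
Step 6: on WHITE (3,7): turn R to E, flip to black, move to (3,8). |black|=5
Step 7: on BLACK (3,8): turn L to N, flip to white, move to (2,8). |black|=4
Step 8: on WHITE (2,8): turn R to E, flip to black, move to (2,9). |black|=5
Step 9: on WHITE (2,9): turn R to S, flip to black, move to (3,9). |black|=6
Step 10: on WHITE (3,9): turn R to W, flip to black, move to (3,8). |black|=7
Step 11: on WHITE (3,8): turn R to N, flip to black, move to (2,8). |black|=8
Step 12: on BLACK (2,8): turn L to W, flip to white, move to (2,7). |black|=7
Step 13: on BLACK (2,7): turn L to S, flip to white, move to (3,7). |black|=6
Step 14: on BLACK (3,7): turn L to E, flip to white, move to (3,8). |black|=5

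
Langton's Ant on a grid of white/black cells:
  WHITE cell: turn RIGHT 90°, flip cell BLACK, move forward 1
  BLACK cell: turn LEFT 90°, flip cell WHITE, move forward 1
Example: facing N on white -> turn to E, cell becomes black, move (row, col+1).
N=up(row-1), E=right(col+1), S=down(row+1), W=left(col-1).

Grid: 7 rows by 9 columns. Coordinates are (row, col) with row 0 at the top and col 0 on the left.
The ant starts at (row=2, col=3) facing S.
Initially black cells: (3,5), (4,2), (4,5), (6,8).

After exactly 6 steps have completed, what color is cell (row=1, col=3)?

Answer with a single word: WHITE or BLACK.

Answer: BLACK

Derivation:
Step 1: on WHITE (2,3): turn R to W, flip to black, move to (2,2). |black|=5
Step 2: on WHITE (2,2): turn R to N, flip to black, move to (1,2). |black|=6
Step 3: on WHITE (1,2): turn R to E, flip to black, move to (1,3). |black|=7
Step 4: on WHITE (1,3): turn R to S, flip to black, move to (2,3). |black|=8
Step 5: on BLACK (2,3): turn L to E, flip to white, move to (2,4). |black|=7
Step 6: on WHITE (2,4): turn R to S, flip to black, move to (3,4). |black|=8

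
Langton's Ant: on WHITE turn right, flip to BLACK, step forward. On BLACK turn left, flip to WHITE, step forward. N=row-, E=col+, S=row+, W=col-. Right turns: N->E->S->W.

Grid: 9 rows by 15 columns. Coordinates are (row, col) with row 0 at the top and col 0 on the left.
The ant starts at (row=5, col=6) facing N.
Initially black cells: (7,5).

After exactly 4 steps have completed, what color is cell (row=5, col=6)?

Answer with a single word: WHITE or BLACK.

Answer: BLACK

Derivation:
Step 1: on WHITE (5,6): turn R to E, flip to black, move to (5,7). |black|=2
Step 2: on WHITE (5,7): turn R to S, flip to black, move to (6,7). |black|=3
Step 3: on WHITE (6,7): turn R to W, flip to black, move to (6,6). |black|=4
Step 4: on WHITE (6,6): turn R to N, flip to black, move to (5,6). |black|=5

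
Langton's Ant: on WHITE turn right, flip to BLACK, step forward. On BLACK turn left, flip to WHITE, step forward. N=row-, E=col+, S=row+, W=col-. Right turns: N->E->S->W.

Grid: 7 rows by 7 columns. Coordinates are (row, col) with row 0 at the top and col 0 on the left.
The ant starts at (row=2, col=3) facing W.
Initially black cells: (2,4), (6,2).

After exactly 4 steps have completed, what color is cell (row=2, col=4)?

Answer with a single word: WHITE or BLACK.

Step 1: on WHITE (2,3): turn R to N, flip to black, move to (1,3). |black|=3
Step 2: on WHITE (1,3): turn R to E, flip to black, move to (1,4). |black|=4
Step 3: on WHITE (1,4): turn R to S, flip to black, move to (2,4). |black|=5
Step 4: on BLACK (2,4): turn L to E, flip to white, move to (2,5). |black|=4

Answer: WHITE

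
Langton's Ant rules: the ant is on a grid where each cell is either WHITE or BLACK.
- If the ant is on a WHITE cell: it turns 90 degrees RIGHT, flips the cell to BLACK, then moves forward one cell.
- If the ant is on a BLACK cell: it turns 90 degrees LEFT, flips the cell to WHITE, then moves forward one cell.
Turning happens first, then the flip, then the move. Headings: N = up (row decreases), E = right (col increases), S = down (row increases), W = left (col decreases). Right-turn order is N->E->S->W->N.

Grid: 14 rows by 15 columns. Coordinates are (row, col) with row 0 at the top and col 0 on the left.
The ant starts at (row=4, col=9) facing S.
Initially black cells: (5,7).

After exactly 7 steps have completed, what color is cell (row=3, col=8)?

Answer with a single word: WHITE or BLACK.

Answer: BLACK

Derivation:
Step 1: on WHITE (4,9): turn R to W, flip to black, move to (4,8). |black|=2
Step 2: on WHITE (4,8): turn R to N, flip to black, move to (3,8). |black|=3
Step 3: on WHITE (3,8): turn R to E, flip to black, move to (3,9). |black|=4
Step 4: on WHITE (3,9): turn R to S, flip to black, move to (4,9). |black|=5
Step 5: on BLACK (4,9): turn L to E, flip to white, move to (4,10). |black|=4
Step 6: on WHITE (4,10): turn R to S, flip to black, move to (5,10). |black|=5
Step 7: on WHITE (5,10): turn R to W, flip to black, move to (5,9). |black|=6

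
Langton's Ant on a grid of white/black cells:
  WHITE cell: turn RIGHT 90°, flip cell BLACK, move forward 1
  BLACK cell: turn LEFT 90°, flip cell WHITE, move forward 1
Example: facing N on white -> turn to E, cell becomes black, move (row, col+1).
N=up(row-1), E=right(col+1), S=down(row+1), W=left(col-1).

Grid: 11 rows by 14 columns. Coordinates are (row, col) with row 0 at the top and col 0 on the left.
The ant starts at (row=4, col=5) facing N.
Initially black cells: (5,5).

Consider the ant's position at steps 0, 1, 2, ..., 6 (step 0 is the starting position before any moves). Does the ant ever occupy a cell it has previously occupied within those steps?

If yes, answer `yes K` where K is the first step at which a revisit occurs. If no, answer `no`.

Step 1: on WHITE (4,5): turn R to E, flip to black, move to (4,6). |black|=2 — new cell
Step 2: on WHITE (4,6): turn R to S, flip to black, move to (5,6). |black|=3 — new cell
Step 3: on WHITE (5,6): turn R to W, flip to black, move to (5,5). |black|=4 — new cell
Step 4: on BLACK (5,5): turn L to S, flip to white, move to (6,5). |black|=3 — new cell
Step 5: on WHITE (6,5): turn R to W, flip to black, move to (6,4). |black|=4 — new cell
Step 6: on WHITE (6,4): turn R to N, flip to black, move to (5,4). |black|=5 — new cell
No revisit within 6 steps.

Answer: no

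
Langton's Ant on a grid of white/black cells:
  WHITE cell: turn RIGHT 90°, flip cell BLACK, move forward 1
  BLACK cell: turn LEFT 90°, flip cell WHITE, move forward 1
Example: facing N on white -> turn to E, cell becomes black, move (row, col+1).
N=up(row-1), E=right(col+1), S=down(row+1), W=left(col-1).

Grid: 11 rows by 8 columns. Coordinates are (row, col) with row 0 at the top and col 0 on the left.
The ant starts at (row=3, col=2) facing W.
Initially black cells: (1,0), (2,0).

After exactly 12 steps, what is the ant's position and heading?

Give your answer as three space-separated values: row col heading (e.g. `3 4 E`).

Step 1: on WHITE (3,2): turn R to N, flip to black, move to (2,2). |black|=3
Step 2: on WHITE (2,2): turn R to E, flip to black, move to (2,3). |black|=4
Step 3: on WHITE (2,3): turn R to S, flip to black, move to (3,3). |black|=5
Step 4: on WHITE (3,3): turn R to W, flip to black, move to (3,2). |black|=6
Step 5: on BLACK (3,2): turn L to S, flip to white, move to (4,2). |black|=5
Step 6: on WHITE (4,2): turn R to W, flip to black, move to (4,1). |black|=6
Step 7: on WHITE (4,1): turn R to N, flip to black, move to (3,1). |black|=7
Step 8: on WHITE (3,1): turn R to E, flip to black, move to (3,2). |black|=8
Step 9: on WHITE (3,2): turn R to S, flip to black, move to (4,2). |black|=9
Step 10: on BLACK (4,2): turn L to E, flip to white, move to (4,3). |black|=8
Step 11: on WHITE (4,3): turn R to S, flip to black, move to (5,3). |black|=9
Step 12: on WHITE (5,3): turn R to W, flip to black, move to (5,2). |black|=10

Answer: 5 2 W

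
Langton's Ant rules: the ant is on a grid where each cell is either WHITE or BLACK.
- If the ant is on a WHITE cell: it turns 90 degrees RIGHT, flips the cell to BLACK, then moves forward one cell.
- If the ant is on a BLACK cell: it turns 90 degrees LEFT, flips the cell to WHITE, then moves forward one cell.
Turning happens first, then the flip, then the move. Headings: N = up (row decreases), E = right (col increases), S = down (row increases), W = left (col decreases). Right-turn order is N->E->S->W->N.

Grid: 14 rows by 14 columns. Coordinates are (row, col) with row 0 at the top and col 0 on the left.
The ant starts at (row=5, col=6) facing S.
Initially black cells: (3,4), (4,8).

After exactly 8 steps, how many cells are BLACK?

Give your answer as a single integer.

Answer: 8

Derivation:
Step 1: on WHITE (5,6): turn R to W, flip to black, move to (5,5). |black|=3
Step 2: on WHITE (5,5): turn R to N, flip to black, move to (4,5). |black|=4
Step 3: on WHITE (4,5): turn R to E, flip to black, move to (4,6). |black|=5
Step 4: on WHITE (4,6): turn R to S, flip to black, move to (5,6). |black|=6
Step 5: on BLACK (5,6): turn L to E, flip to white, move to (5,7). |black|=5
Step 6: on WHITE (5,7): turn R to S, flip to black, move to (6,7). |black|=6
Step 7: on WHITE (6,7): turn R to W, flip to black, move to (6,6). |black|=7
Step 8: on WHITE (6,6): turn R to N, flip to black, move to (5,6). |black|=8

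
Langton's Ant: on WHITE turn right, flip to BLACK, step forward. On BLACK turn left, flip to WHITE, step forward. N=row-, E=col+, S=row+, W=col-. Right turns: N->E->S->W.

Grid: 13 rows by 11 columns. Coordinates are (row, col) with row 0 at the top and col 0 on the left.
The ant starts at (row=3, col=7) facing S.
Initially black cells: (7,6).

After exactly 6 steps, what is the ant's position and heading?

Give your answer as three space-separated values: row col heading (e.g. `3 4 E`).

Answer: 4 8 S

Derivation:
Step 1: on WHITE (3,7): turn R to W, flip to black, move to (3,6). |black|=2
Step 2: on WHITE (3,6): turn R to N, flip to black, move to (2,6). |black|=3
Step 3: on WHITE (2,6): turn R to E, flip to black, move to (2,7). |black|=4
Step 4: on WHITE (2,7): turn R to S, flip to black, move to (3,7). |black|=5
Step 5: on BLACK (3,7): turn L to E, flip to white, move to (3,8). |black|=4
Step 6: on WHITE (3,8): turn R to S, flip to black, move to (4,8). |black|=5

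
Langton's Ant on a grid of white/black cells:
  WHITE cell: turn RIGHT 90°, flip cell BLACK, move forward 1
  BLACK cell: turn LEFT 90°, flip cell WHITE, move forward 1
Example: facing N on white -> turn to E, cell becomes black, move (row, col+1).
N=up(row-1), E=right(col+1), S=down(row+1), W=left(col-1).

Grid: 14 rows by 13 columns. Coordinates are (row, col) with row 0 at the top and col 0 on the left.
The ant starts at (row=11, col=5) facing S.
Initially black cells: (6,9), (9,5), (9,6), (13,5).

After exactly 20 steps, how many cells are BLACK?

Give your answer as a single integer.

Answer: 10

Derivation:
Step 1: on WHITE (11,5): turn R to W, flip to black, move to (11,4). |black|=5
Step 2: on WHITE (11,4): turn R to N, flip to black, move to (10,4). |black|=6
Step 3: on WHITE (10,4): turn R to E, flip to black, move to (10,5). |black|=7
Step 4: on WHITE (10,5): turn R to S, flip to black, move to (11,5). |black|=8
Step 5: on BLACK (11,5): turn L to E, flip to white, move to (11,6). |black|=7
Step 6: on WHITE (11,6): turn R to S, flip to black, move to (12,6). |black|=8
Step 7: on WHITE (12,6): turn R to W, flip to black, move to (12,5). |black|=9
Step 8: on WHITE (12,5): turn R to N, flip to black, move to (11,5). |black|=10
Step 9: on WHITE (11,5): turn R to E, flip to black, move to (11,6). |black|=11
Step 10: on BLACK (11,6): turn L to N, flip to white, move to (10,6). |black|=10
Step 11: on WHITE (10,6): turn R to E, flip to black, move to (10,7). |black|=11
Step 12: on WHITE (10,7): turn R to S, flip to black, move to (11,7). |black|=12
Step 13: on WHITE (11,7): turn R to W, flip to black, move to (11,6). |black|=13
Step 14: on WHITE (11,6): turn R to N, flip to black, move to (10,6). |black|=14
Step 15: on BLACK (10,6): turn L to W, flip to white, move to (10,5). |black|=13
Step 16: on BLACK (10,5): turn L to S, flip to white, move to (11,5). |black|=12
Step 17: on BLACK (11,5): turn L to E, flip to white, move to (11,6). |black|=11
Step 18: on BLACK (11,6): turn L to N, flip to white, move to (10,6). |black|=10
Step 19: on WHITE (10,6): turn R to E, flip to black, move to (10,7). |black|=11
Step 20: on BLACK (10,7): turn L to N, flip to white, move to (9,7). |black|=10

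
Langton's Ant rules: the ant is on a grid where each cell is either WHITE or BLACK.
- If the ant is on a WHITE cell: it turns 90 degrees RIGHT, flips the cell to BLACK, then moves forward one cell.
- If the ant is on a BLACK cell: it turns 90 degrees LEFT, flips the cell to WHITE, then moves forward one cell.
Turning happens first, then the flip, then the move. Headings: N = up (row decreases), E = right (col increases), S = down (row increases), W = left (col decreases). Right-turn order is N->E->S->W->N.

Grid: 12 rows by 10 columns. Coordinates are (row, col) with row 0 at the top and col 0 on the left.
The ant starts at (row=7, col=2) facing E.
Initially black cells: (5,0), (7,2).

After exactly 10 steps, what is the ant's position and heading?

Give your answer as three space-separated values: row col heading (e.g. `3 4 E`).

Step 1: on BLACK (7,2): turn L to N, flip to white, move to (6,2). |black|=1
Step 2: on WHITE (6,2): turn R to E, flip to black, move to (6,3). |black|=2
Step 3: on WHITE (6,3): turn R to S, flip to black, move to (7,3). |black|=3
Step 4: on WHITE (7,3): turn R to W, flip to black, move to (7,2). |black|=4
Step 5: on WHITE (7,2): turn R to N, flip to black, move to (6,2). |black|=5
Step 6: on BLACK (6,2): turn L to W, flip to white, move to (6,1). |black|=4
Step 7: on WHITE (6,1): turn R to N, flip to black, move to (5,1). |black|=5
Step 8: on WHITE (5,1): turn R to E, flip to black, move to (5,2). |black|=6
Step 9: on WHITE (5,2): turn R to S, flip to black, move to (6,2). |black|=7
Step 10: on WHITE (6,2): turn R to W, flip to black, move to (6,1). |black|=8

Answer: 6 1 W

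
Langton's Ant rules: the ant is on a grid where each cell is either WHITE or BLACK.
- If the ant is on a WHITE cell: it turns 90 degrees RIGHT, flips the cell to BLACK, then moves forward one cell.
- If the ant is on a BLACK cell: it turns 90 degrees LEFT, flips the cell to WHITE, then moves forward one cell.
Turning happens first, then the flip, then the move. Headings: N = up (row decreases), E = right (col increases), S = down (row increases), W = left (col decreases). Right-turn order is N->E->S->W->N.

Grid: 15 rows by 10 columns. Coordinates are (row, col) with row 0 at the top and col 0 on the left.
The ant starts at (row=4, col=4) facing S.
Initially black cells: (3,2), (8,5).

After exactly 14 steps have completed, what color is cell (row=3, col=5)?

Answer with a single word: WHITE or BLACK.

Step 1: on WHITE (4,4): turn R to W, flip to black, move to (4,3). |black|=3
Step 2: on WHITE (4,3): turn R to N, flip to black, move to (3,3). |black|=4
Step 3: on WHITE (3,3): turn R to E, flip to black, move to (3,4). |black|=5
Step 4: on WHITE (3,4): turn R to S, flip to black, move to (4,4). |black|=6
Step 5: on BLACK (4,4): turn L to E, flip to white, move to (4,5). |black|=5
Step 6: on WHITE (4,5): turn R to S, flip to black, move to (5,5). |black|=6
Step 7: on WHITE (5,5): turn R to W, flip to black, move to (5,4). |black|=7
Step 8: on WHITE (5,4): turn R to N, flip to black, move to (4,4). |black|=8
Step 9: on WHITE (4,4): turn R to E, flip to black, move to (4,5). |black|=9
Step 10: on BLACK (4,5): turn L to N, flip to white, move to (3,5). |black|=8
Step 11: on WHITE (3,5): turn R to E, flip to black, move to (3,6). |black|=9
Step 12: on WHITE (3,6): turn R to S, flip to black, move to (4,6). |black|=10
Step 13: on WHITE (4,6): turn R to W, flip to black, move to (4,5). |black|=11
Step 14: on WHITE (4,5): turn R to N, flip to black, move to (3,5). |black|=12

Answer: BLACK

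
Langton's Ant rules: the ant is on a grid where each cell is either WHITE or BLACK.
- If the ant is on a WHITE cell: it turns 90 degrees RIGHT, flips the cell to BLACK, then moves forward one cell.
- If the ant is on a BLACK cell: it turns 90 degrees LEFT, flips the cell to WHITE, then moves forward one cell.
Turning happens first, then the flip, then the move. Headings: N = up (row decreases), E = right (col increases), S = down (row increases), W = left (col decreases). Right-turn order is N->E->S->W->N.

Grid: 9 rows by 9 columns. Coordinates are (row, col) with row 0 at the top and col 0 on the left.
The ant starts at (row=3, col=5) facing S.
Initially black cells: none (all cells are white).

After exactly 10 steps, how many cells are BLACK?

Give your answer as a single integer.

Step 1: on WHITE (3,5): turn R to W, flip to black, move to (3,4). |black|=1
Step 2: on WHITE (3,4): turn R to N, flip to black, move to (2,4). |black|=2
Step 3: on WHITE (2,4): turn R to E, flip to black, move to (2,5). |black|=3
Step 4: on WHITE (2,5): turn R to S, flip to black, move to (3,5). |black|=4
Step 5: on BLACK (3,5): turn L to E, flip to white, move to (3,6). |black|=3
Step 6: on WHITE (3,6): turn R to S, flip to black, move to (4,6). |black|=4
Step 7: on WHITE (4,6): turn R to W, flip to black, move to (4,5). |black|=5
Step 8: on WHITE (4,5): turn R to N, flip to black, move to (3,5). |black|=6
Step 9: on WHITE (3,5): turn R to E, flip to black, move to (3,6). |black|=7
Step 10: on BLACK (3,6): turn L to N, flip to white, move to (2,6). |black|=6

Answer: 6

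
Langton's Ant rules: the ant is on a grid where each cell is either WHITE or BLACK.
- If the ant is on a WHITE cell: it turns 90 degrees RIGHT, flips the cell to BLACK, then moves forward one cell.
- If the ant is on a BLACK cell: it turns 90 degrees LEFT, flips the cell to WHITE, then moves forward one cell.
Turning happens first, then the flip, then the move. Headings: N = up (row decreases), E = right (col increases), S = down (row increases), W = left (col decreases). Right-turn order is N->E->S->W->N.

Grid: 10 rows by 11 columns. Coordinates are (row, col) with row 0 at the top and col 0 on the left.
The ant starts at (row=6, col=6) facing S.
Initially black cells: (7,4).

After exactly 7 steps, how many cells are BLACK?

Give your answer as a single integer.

Answer: 6

Derivation:
Step 1: on WHITE (6,6): turn R to W, flip to black, move to (6,5). |black|=2
Step 2: on WHITE (6,5): turn R to N, flip to black, move to (5,5). |black|=3
Step 3: on WHITE (5,5): turn R to E, flip to black, move to (5,6). |black|=4
Step 4: on WHITE (5,6): turn R to S, flip to black, move to (6,6). |black|=5
Step 5: on BLACK (6,6): turn L to E, flip to white, move to (6,7). |black|=4
Step 6: on WHITE (6,7): turn R to S, flip to black, move to (7,7). |black|=5
Step 7: on WHITE (7,7): turn R to W, flip to black, move to (7,6). |black|=6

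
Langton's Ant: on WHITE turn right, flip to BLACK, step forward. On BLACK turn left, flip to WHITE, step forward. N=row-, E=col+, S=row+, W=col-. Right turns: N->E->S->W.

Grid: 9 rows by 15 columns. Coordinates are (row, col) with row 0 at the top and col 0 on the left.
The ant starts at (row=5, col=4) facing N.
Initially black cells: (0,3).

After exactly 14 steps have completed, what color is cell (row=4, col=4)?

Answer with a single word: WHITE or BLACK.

Step 1: on WHITE (5,4): turn R to E, flip to black, move to (5,5). |black|=2
Step 2: on WHITE (5,5): turn R to S, flip to black, move to (6,5). |black|=3
Step 3: on WHITE (6,5): turn R to W, flip to black, move to (6,4). |black|=4
Step 4: on WHITE (6,4): turn R to N, flip to black, move to (5,4). |black|=5
Step 5: on BLACK (5,4): turn L to W, flip to white, move to (5,3). |black|=4
Step 6: on WHITE (5,3): turn R to N, flip to black, move to (4,3). |black|=5
Step 7: on WHITE (4,3): turn R to E, flip to black, move to (4,4). |black|=6
Step 8: on WHITE (4,4): turn R to S, flip to black, move to (5,4). |black|=7
Step 9: on WHITE (5,4): turn R to W, flip to black, move to (5,3). |black|=8
Step 10: on BLACK (5,3): turn L to S, flip to white, move to (6,3). |black|=7
Step 11: on WHITE (6,3): turn R to W, flip to black, move to (6,2). |black|=8
Step 12: on WHITE (6,2): turn R to N, flip to black, move to (5,2). |black|=9
Step 13: on WHITE (5,2): turn R to E, flip to black, move to (5,3). |black|=10
Step 14: on WHITE (5,3): turn R to S, flip to black, move to (6,3). |black|=11

Answer: BLACK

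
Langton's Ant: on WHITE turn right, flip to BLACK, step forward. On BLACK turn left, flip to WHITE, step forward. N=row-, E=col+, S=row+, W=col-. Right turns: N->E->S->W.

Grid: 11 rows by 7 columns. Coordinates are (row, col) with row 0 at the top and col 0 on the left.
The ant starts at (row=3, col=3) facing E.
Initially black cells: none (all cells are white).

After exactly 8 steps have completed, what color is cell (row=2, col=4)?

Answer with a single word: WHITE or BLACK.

Step 1: on WHITE (3,3): turn R to S, flip to black, move to (4,3). |black|=1
Step 2: on WHITE (4,3): turn R to W, flip to black, move to (4,2). |black|=2
Step 3: on WHITE (4,2): turn R to N, flip to black, move to (3,2). |black|=3
Step 4: on WHITE (3,2): turn R to E, flip to black, move to (3,3). |black|=4
Step 5: on BLACK (3,3): turn L to N, flip to white, move to (2,3). |black|=3
Step 6: on WHITE (2,3): turn R to E, flip to black, move to (2,4). |black|=4
Step 7: on WHITE (2,4): turn R to S, flip to black, move to (3,4). |black|=5
Step 8: on WHITE (3,4): turn R to W, flip to black, move to (3,3). |black|=6

Answer: BLACK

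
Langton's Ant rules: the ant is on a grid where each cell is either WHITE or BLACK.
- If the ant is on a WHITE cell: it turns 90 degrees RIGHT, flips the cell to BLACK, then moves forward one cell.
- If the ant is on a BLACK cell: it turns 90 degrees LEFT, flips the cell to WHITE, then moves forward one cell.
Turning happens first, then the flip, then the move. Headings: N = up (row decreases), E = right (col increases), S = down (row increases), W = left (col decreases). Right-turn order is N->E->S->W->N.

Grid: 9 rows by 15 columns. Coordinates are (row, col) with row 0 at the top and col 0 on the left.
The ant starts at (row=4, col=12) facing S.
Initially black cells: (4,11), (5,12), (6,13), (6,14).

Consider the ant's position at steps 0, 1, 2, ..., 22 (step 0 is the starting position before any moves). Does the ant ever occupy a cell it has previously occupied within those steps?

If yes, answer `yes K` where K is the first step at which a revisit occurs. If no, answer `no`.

Answer: yes 5

Derivation:
Step 1: on WHITE (4,12): turn R to W, flip to black, move to (4,11). |black|=5 — new cell
Step 2: on BLACK (4,11): turn L to S, flip to white, move to (5,11). |black|=4 — new cell
Step 3: on WHITE (5,11): turn R to W, flip to black, move to (5,10). |black|=5 — new cell
Step 4: on WHITE (5,10): turn R to N, flip to black, move to (4,10). |black|=6 — new cell
Step 5: on WHITE (4,10): turn R to E, flip to black, move to (4,11). |black|=7 — REVISIT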